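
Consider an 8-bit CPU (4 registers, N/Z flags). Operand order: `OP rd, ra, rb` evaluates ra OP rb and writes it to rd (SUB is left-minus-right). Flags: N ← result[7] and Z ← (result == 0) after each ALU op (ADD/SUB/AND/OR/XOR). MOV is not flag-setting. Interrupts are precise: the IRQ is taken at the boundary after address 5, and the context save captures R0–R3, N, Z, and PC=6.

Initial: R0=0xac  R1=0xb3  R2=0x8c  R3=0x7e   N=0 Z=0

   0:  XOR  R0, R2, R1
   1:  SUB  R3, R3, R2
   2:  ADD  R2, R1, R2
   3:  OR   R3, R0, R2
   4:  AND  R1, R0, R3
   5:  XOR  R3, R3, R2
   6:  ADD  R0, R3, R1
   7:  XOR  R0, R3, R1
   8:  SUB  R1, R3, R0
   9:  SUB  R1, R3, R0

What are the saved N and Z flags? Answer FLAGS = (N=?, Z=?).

FLAGS = (N=0, Z=1)

after  0: R0=0x3f R1=0xb3 R2=0x8c R3=0x7e  N=0 Z=0
after  1: R0=0x3f R1=0xb3 R2=0x8c R3=0xf2  N=1 Z=0
after  2: R0=0x3f R1=0xb3 R2=0x3f R3=0xf2  N=0 Z=0
after  3: R0=0x3f R1=0xb3 R2=0x3f R3=0x3f  N=0 Z=0
after  4: R0=0x3f R1=0x3f R2=0x3f R3=0x3f  N=0 Z=0
after  5: R0=0x3f R1=0x3f R2=0x3f R3=0x00  N=0 Z=1
-- IRQ taken; context saved, return-PC = 6 --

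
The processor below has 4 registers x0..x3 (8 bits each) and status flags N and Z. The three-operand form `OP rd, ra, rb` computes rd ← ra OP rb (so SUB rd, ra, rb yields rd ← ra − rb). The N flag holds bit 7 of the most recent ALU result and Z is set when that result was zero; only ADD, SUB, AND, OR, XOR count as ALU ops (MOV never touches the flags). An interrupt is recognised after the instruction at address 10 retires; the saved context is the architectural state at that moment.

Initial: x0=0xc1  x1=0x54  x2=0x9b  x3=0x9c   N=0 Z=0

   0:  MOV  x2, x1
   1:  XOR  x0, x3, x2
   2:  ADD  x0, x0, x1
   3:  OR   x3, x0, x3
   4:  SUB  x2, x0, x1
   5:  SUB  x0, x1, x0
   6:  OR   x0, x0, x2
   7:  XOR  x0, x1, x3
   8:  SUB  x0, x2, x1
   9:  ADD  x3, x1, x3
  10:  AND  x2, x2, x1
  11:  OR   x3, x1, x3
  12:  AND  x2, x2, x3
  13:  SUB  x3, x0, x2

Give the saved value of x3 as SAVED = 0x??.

SAVED = 0xf0

after  0: x0=0xc1 x1=0x54 x2=0x54 x3=0x9c  N=0 Z=0
after  1: x0=0xc8 x1=0x54 x2=0x54 x3=0x9c  N=1 Z=0
after  2: x0=0x1c x1=0x54 x2=0x54 x3=0x9c  N=0 Z=0
after  3: x0=0x1c x1=0x54 x2=0x54 x3=0x9c  N=1 Z=0
after  4: x0=0x1c x1=0x54 x2=0xc8 x3=0x9c  N=1 Z=0
after  5: x0=0x38 x1=0x54 x2=0xc8 x3=0x9c  N=0 Z=0
after  6: x0=0xf8 x1=0x54 x2=0xc8 x3=0x9c  N=1 Z=0
after  7: x0=0xc8 x1=0x54 x2=0xc8 x3=0x9c  N=1 Z=0
after  8: x0=0x74 x1=0x54 x2=0xc8 x3=0x9c  N=0 Z=0
after  9: x0=0x74 x1=0x54 x2=0xc8 x3=0xf0  N=1 Z=0
after 10: x0=0x74 x1=0x54 x2=0x40 x3=0xf0  N=0 Z=0
-- IRQ taken; context saved, return-PC = 11 --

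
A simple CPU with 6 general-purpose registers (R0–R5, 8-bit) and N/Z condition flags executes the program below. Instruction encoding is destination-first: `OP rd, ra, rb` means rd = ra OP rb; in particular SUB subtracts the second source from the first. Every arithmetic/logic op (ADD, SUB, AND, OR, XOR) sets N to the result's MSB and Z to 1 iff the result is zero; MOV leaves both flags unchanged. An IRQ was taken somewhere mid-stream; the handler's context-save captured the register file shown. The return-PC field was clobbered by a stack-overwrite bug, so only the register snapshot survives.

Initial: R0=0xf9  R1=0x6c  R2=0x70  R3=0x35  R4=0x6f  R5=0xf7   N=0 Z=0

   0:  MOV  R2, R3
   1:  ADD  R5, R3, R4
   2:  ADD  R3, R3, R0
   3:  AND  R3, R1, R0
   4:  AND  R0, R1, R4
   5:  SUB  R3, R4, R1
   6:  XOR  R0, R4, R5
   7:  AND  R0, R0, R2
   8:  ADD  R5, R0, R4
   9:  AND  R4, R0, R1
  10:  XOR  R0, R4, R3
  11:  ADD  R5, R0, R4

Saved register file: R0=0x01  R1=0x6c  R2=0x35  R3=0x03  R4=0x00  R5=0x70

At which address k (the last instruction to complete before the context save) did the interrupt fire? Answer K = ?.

K = 9

after  0: R0=0xf9 R1=0x6c R2=0x35 R3=0x35 R4=0x6f R5=0xf7  N=0 Z=0
after  1: R0=0xf9 R1=0x6c R2=0x35 R3=0x35 R4=0x6f R5=0xa4  N=1 Z=0
after  2: R0=0xf9 R1=0x6c R2=0x35 R3=0x2e R4=0x6f R5=0xa4  N=0 Z=0
after  3: R0=0xf9 R1=0x6c R2=0x35 R3=0x68 R4=0x6f R5=0xa4  N=0 Z=0
after  4: R0=0x6c R1=0x6c R2=0x35 R3=0x68 R4=0x6f R5=0xa4  N=0 Z=0
after  5: R0=0x6c R1=0x6c R2=0x35 R3=0x03 R4=0x6f R5=0xa4  N=0 Z=0
after  6: R0=0xcb R1=0x6c R2=0x35 R3=0x03 R4=0x6f R5=0xa4  N=1 Z=0
after  7: R0=0x01 R1=0x6c R2=0x35 R3=0x03 R4=0x6f R5=0xa4  N=0 Z=0
after  8: R0=0x01 R1=0x6c R2=0x35 R3=0x03 R4=0x6f R5=0x70  N=0 Z=0
after  9: R0=0x01 R1=0x6c R2=0x35 R3=0x03 R4=0x00 R5=0x70  N=0 Z=1
-- IRQ taken; context saved, return-PC = 10 --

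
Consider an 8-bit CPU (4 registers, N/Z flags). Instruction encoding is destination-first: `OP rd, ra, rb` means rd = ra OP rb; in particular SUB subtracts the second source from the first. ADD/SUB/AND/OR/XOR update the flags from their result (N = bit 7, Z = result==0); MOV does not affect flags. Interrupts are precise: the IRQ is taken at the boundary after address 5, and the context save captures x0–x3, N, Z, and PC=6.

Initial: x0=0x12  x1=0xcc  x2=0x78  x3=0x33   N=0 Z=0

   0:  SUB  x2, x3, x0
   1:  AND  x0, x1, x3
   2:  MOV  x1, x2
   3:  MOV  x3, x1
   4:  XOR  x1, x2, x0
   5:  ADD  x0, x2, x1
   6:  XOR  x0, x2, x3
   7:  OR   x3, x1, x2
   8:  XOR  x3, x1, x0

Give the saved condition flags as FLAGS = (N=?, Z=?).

after  0: x0=0x12 x1=0xcc x2=0x21 x3=0x33  N=0 Z=0
after  1: x0=0x00 x1=0xcc x2=0x21 x3=0x33  N=0 Z=1
after  2: x0=0x00 x1=0x21 x2=0x21 x3=0x33  N=0 Z=1
after  3: x0=0x00 x1=0x21 x2=0x21 x3=0x21  N=0 Z=1
after  4: x0=0x00 x1=0x21 x2=0x21 x3=0x21  N=0 Z=0
after  5: x0=0x42 x1=0x21 x2=0x21 x3=0x21  N=0 Z=0
-- IRQ taken; context saved, return-PC = 6 --

FLAGS = (N=0, Z=0)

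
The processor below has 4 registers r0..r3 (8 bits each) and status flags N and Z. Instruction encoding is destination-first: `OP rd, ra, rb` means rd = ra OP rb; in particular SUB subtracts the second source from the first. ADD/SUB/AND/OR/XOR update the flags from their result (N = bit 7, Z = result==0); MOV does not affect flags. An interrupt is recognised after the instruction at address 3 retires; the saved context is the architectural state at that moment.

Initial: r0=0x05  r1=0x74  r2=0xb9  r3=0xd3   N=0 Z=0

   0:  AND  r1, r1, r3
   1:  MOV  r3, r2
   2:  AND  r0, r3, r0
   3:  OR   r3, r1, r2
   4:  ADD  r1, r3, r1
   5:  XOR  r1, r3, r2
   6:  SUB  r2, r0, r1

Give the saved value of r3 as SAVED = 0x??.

after  0: r0=0x05 r1=0x50 r2=0xb9 r3=0xd3  N=0 Z=0
after  1: r0=0x05 r1=0x50 r2=0xb9 r3=0xb9  N=0 Z=0
after  2: r0=0x01 r1=0x50 r2=0xb9 r3=0xb9  N=0 Z=0
after  3: r0=0x01 r1=0x50 r2=0xb9 r3=0xf9  N=1 Z=0
-- IRQ taken; context saved, return-PC = 4 --

SAVED = 0xf9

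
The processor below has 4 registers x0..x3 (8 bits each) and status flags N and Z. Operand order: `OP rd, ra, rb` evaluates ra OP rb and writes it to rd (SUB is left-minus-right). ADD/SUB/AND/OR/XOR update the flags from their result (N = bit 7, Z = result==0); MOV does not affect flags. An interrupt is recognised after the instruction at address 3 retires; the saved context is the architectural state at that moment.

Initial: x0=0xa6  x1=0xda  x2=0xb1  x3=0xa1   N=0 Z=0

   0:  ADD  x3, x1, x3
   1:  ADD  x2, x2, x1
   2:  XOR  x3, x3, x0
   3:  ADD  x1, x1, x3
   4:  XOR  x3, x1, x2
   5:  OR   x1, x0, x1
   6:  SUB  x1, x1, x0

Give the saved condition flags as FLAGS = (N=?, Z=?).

after  0: x0=0xa6 x1=0xda x2=0xb1 x3=0x7b  N=0 Z=0
after  1: x0=0xa6 x1=0xda x2=0x8b x3=0x7b  N=1 Z=0
after  2: x0=0xa6 x1=0xda x2=0x8b x3=0xdd  N=1 Z=0
after  3: x0=0xa6 x1=0xb7 x2=0x8b x3=0xdd  N=1 Z=0
-- IRQ taken; context saved, return-PC = 4 --

FLAGS = (N=1, Z=0)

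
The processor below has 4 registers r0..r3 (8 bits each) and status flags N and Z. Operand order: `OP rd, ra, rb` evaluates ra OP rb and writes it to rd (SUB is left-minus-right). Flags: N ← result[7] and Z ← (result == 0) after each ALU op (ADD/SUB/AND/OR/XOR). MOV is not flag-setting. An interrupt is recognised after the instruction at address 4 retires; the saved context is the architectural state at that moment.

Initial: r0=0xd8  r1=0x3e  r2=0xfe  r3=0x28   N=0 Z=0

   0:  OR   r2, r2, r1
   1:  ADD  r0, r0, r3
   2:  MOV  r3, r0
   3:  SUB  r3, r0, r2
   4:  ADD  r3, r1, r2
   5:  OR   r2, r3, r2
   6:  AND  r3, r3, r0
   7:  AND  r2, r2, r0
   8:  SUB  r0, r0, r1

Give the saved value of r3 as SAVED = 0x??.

SAVED = 0x3c

after  0: r0=0xd8 r1=0x3e r2=0xfe r3=0x28  N=1 Z=0
after  1: r0=0x00 r1=0x3e r2=0xfe r3=0x28  N=0 Z=1
after  2: r0=0x00 r1=0x3e r2=0xfe r3=0x00  N=0 Z=1
after  3: r0=0x00 r1=0x3e r2=0xfe r3=0x02  N=0 Z=0
after  4: r0=0x00 r1=0x3e r2=0xfe r3=0x3c  N=0 Z=0
-- IRQ taken; context saved, return-PC = 5 --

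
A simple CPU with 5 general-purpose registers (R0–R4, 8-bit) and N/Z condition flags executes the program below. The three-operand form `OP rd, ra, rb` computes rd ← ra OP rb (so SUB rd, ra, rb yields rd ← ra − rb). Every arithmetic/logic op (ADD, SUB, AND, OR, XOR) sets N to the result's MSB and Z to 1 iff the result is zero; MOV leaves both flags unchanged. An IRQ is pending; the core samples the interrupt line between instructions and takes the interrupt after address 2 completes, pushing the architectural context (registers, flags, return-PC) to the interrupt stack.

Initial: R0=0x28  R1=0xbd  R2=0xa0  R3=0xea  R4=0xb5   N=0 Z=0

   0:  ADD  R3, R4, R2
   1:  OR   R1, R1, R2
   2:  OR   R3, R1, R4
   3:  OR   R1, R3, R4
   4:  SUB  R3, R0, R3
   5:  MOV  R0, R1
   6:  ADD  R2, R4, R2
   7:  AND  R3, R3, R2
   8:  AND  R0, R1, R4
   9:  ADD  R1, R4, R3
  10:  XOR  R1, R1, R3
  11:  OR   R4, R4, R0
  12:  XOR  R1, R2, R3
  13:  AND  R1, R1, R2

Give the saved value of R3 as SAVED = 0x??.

SAVED = 0xbd

after  0: R0=0x28 R1=0xbd R2=0xa0 R3=0x55 R4=0xb5  N=0 Z=0
after  1: R0=0x28 R1=0xbd R2=0xa0 R3=0x55 R4=0xb5  N=1 Z=0
after  2: R0=0x28 R1=0xbd R2=0xa0 R3=0xbd R4=0xb5  N=1 Z=0
-- IRQ taken; context saved, return-PC = 3 --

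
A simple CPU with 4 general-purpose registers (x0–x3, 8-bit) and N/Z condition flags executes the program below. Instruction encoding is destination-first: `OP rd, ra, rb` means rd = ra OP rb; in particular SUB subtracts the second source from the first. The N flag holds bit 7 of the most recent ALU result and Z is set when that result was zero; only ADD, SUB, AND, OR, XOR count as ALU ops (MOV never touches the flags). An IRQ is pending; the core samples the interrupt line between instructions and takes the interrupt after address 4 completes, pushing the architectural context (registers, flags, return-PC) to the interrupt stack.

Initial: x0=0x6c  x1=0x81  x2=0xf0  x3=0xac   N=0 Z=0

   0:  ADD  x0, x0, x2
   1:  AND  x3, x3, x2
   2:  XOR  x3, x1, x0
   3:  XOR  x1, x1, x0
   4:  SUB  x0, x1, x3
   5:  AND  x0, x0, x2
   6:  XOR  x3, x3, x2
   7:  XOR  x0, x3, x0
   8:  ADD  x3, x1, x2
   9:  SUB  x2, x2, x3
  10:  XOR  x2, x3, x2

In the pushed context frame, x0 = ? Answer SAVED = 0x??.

after  0: x0=0x5c x1=0x81 x2=0xf0 x3=0xac  N=0 Z=0
after  1: x0=0x5c x1=0x81 x2=0xf0 x3=0xa0  N=1 Z=0
after  2: x0=0x5c x1=0x81 x2=0xf0 x3=0xdd  N=1 Z=0
after  3: x0=0x5c x1=0xdd x2=0xf0 x3=0xdd  N=1 Z=0
after  4: x0=0x00 x1=0xdd x2=0xf0 x3=0xdd  N=0 Z=1
-- IRQ taken; context saved, return-PC = 5 --

SAVED = 0x00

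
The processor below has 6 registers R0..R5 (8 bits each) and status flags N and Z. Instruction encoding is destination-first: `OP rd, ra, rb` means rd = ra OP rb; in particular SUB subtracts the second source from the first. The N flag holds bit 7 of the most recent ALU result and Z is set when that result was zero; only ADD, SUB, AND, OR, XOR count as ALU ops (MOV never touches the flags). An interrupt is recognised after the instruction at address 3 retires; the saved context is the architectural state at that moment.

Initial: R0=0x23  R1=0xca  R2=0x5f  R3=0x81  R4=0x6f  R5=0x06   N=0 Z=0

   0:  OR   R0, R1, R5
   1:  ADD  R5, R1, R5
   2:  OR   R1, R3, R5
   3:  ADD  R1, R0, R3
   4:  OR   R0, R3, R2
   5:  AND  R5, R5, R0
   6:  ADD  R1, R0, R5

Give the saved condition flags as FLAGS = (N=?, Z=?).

after  0: R0=0xce R1=0xca R2=0x5f R3=0x81 R4=0x6f R5=0x06  N=1 Z=0
after  1: R0=0xce R1=0xca R2=0x5f R3=0x81 R4=0x6f R5=0xd0  N=1 Z=0
after  2: R0=0xce R1=0xd1 R2=0x5f R3=0x81 R4=0x6f R5=0xd0  N=1 Z=0
after  3: R0=0xce R1=0x4f R2=0x5f R3=0x81 R4=0x6f R5=0xd0  N=0 Z=0
-- IRQ taken; context saved, return-PC = 4 --

FLAGS = (N=0, Z=0)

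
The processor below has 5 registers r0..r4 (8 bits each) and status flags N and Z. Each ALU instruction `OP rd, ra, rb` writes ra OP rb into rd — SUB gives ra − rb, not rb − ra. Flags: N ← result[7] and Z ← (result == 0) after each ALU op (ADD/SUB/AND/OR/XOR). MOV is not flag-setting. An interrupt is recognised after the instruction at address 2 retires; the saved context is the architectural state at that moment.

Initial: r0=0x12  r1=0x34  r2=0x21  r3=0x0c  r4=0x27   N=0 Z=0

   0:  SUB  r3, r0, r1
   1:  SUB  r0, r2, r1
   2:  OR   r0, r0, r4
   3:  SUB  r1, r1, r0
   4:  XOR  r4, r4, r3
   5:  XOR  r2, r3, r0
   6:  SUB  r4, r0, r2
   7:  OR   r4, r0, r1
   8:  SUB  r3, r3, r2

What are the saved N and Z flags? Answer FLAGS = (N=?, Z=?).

FLAGS = (N=1, Z=0)

after  0: r0=0x12 r1=0x34 r2=0x21 r3=0xde r4=0x27  N=1 Z=0
after  1: r0=0xed r1=0x34 r2=0x21 r3=0xde r4=0x27  N=1 Z=0
after  2: r0=0xef r1=0x34 r2=0x21 r3=0xde r4=0x27  N=1 Z=0
-- IRQ taken; context saved, return-PC = 3 --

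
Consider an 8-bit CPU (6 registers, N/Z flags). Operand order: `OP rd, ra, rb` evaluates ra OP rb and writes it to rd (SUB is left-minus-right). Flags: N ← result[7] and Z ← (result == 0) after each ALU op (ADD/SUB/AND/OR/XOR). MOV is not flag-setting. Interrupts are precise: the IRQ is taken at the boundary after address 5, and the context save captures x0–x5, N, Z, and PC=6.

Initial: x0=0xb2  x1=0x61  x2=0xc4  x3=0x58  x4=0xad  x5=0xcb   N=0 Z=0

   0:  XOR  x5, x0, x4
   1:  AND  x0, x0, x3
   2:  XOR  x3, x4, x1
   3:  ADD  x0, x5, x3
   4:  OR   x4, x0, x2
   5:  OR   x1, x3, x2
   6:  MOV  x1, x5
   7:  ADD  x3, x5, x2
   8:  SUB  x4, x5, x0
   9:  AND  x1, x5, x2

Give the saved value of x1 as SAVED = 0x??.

after  0: x0=0xb2 x1=0x61 x2=0xc4 x3=0x58 x4=0xad x5=0x1f  N=0 Z=0
after  1: x0=0x10 x1=0x61 x2=0xc4 x3=0x58 x4=0xad x5=0x1f  N=0 Z=0
after  2: x0=0x10 x1=0x61 x2=0xc4 x3=0xcc x4=0xad x5=0x1f  N=1 Z=0
after  3: x0=0xeb x1=0x61 x2=0xc4 x3=0xcc x4=0xad x5=0x1f  N=1 Z=0
after  4: x0=0xeb x1=0x61 x2=0xc4 x3=0xcc x4=0xef x5=0x1f  N=1 Z=0
after  5: x0=0xeb x1=0xcc x2=0xc4 x3=0xcc x4=0xef x5=0x1f  N=1 Z=0
-- IRQ taken; context saved, return-PC = 6 --

SAVED = 0xcc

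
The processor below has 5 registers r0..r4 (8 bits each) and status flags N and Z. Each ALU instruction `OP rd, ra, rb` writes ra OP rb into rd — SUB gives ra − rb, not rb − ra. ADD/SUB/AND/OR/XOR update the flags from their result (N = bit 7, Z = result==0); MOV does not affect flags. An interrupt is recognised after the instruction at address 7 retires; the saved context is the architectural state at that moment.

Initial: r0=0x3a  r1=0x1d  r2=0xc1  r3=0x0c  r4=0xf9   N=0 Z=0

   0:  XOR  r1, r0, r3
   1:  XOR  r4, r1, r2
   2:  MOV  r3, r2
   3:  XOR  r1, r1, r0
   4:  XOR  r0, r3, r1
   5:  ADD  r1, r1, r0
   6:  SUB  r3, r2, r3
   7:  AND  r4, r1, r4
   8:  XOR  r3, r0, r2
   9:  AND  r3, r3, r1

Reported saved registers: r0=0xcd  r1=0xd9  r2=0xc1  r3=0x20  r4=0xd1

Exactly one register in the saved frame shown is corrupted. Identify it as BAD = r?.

BAD = r3

after  0: r0=0x3a r1=0x36 r2=0xc1 r3=0x0c r4=0xf9  N=0 Z=0
after  1: r0=0x3a r1=0x36 r2=0xc1 r3=0x0c r4=0xf7  N=1 Z=0
after  2: r0=0x3a r1=0x36 r2=0xc1 r3=0xc1 r4=0xf7  N=1 Z=0
after  3: r0=0x3a r1=0x0c r2=0xc1 r3=0xc1 r4=0xf7  N=0 Z=0
after  4: r0=0xcd r1=0x0c r2=0xc1 r3=0xc1 r4=0xf7  N=1 Z=0
after  5: r0=0xcd r1=0xd9 r2=0xc1 r3=0xc1 r4=0xf7  N=1 Z=0
after  6: r0=0xcd r1=0xd9 r2=0xc1 r3=0x00 r4=0xf7  N=0 Z=1
after  7: r0=0xcd r1=0xd9 r2=0xc1 r3=0x00 r4=0xd1  N=1 Z=0
-- IRQ taken; context saved, return-PC = 8 --
mismatch: r3: reported 0x20 vs actual 0x00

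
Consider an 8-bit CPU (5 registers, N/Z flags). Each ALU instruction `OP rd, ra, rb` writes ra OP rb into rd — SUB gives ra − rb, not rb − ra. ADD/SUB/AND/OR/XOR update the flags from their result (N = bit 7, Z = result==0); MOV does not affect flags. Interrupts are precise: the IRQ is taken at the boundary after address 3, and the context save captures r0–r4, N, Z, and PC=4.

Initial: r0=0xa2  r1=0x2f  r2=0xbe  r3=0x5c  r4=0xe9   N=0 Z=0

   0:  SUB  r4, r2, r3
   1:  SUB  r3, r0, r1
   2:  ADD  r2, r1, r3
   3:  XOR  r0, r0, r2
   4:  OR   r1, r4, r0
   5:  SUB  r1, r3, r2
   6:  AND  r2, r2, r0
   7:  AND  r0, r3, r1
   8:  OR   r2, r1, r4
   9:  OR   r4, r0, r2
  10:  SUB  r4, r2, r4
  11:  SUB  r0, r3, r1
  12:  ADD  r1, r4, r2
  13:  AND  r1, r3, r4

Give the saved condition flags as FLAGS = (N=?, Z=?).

FLAGS = (N=0, Z=1)

after  0: r0=0xa2 r1=0x2f r2=0xbe r3=0x5c r4=0x62  N=0 Z=0
after  1: r0=0xa2 r1=0x2f r2=0xbe r3=0x73 r4=0x62  N=0 Z=0
after  2: r0=0xa2 r1=0x2f r2=0xa2 r3=0x73 r4=0x62  N=1 Z=0
after  3: r0=0x00 r1=0x2f r2=0xa2 r3=0x73 r4=0x62  N=0 Z=1
-- IRQ taken; context saved, return-PC = 4 --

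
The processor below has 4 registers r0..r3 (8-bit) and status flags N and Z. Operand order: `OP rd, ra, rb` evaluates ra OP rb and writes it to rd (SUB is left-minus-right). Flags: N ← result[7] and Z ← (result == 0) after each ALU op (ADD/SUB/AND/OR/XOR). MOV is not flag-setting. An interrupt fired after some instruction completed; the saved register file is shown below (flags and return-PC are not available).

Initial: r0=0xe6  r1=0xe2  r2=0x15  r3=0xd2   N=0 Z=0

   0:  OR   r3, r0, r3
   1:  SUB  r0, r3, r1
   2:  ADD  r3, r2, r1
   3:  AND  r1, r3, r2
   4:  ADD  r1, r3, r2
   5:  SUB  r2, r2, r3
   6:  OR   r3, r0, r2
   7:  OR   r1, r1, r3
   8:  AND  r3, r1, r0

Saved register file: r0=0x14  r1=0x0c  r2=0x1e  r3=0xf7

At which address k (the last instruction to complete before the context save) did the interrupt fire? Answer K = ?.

K = 5

after  0: r0=0xe6 r1=0xe2 r2=0x15 r3=0xf6  N=1 Z=0
after  1: r0=0x14 r1=0xe2 r2=0x15 r3=0xf6  N=0 Z=0
after  2: r0=0x14 r1=0xe2 r2=0x15 r3=0xf7  N=1 Z=0
after  3: r0=0x14 r1=0x15 r2=0x15 r3=0xf7  N=0 Z=0
after  4: r0=0x14 r1=0x0c r2=0x15 r3=0xf7  N=0 Z=0
after  5: r0=0x14 r1=0x0c r2=0x1e r3=0xf7  N=0 Z=0
-- IRQ taken; context saved, return-PC = 6 --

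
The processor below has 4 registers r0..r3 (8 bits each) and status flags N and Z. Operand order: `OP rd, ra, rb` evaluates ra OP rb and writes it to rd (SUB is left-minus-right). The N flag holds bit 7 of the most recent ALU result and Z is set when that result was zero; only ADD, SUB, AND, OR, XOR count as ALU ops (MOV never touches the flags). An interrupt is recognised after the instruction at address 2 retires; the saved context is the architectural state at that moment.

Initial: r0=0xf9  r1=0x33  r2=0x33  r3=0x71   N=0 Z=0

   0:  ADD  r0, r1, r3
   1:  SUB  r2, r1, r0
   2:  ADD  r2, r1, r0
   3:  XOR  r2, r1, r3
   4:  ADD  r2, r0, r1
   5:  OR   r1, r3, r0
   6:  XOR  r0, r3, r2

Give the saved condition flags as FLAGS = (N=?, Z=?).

FLAGS = (N=1, Z=0)

after  0: r0=0xa4 r1=0x33 r2=0x33 r3=0x71  N=1 Z=0
after  1: r0=0xa4 r1=0x33 r2=0x8f r3=0x71  N=1 Z=0
after  2: r0=0xa4 r1=0x33 r2=0xd7 r3=0x71  N=1 Z=0
-- IRQ taken; context saved, return-PC = 3 --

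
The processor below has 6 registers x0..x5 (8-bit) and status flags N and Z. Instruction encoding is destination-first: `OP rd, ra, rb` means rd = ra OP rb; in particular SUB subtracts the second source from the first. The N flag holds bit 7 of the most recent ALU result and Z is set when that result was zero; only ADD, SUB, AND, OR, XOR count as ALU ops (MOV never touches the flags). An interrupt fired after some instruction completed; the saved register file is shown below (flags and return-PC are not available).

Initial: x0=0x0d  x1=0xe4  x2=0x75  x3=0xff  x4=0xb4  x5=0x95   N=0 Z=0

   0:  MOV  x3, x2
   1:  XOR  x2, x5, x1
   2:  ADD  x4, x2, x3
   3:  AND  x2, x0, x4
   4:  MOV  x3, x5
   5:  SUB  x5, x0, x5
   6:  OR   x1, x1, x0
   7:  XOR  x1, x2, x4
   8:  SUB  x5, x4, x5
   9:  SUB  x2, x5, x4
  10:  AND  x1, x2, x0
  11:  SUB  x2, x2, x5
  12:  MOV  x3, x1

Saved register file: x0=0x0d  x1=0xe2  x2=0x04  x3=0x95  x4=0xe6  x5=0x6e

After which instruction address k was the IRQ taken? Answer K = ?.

after  0: x0=0x0d x1=0xe4 x2=0x75 x3=0x75 x4=0xb4 x5=0x95  N=0 Z=0
after  1: x0=0x0d x1=0xe4 x2=0x71 x3=0x75 x4=0xb4 x5=0x95  N=0 Z=0
after  2: x0=0x0d x1=0xe4 x2=0x71 x3=0x75 x4=0xe6 x5=0x95  N=1 Z=0
after  3: x0=0x0d x1=0xe4 x2=0x04 x3=0x75 x4=0xe6 x5=0x95  N=0 Z=0
after  4: x0=0x0d x1=0xe4 x2=0x04 x3=0x95 x4=0xe6 x5=0x95  N=0 Z=0
after  5: x0=0x0d x1=0xe4 x2=0x04 x3=0x95 x4=0xe6 x5=0x78  N=0 Z=0
after  6: x0=0x0d x1=0xed x2=0x04 x3=0x95 x4=0xe6 x5=0x78  N=1 Z=0
after  7: x0=0x0d x1=0xe2 x2=0x04 x3=0x95 x4=0xe6 x5=0x78  N=1 Z=0
after  8: x0=0x0d x1=0xe2 x2=0x04 x3=0x95 x4=0xe6 x5=0x6e  N=0 Z=0
-- IRQ taken; context saved, return-PC = 9 --

K = 8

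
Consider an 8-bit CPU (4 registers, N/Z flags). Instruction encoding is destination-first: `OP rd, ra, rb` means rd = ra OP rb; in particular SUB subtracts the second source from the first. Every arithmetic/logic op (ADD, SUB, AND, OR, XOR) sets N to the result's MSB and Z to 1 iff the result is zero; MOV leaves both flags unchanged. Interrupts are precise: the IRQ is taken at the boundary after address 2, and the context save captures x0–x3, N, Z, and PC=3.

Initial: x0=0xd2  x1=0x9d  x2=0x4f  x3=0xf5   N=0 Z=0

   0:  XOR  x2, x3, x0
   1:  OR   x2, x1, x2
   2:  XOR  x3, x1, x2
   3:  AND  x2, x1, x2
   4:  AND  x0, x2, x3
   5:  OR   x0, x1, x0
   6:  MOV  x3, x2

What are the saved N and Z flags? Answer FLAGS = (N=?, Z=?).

after  0: x0=0xd2 x1=0x9d x2=0x27 x3=0xf5  N=0 Z=0
after  1: x0=0xd2 x1=0x9d x2=0xbf x3=0xf5  N=1 Z=0
after  2: x0=0xd2 x1=0x9d x2=0xbf x3=0x22  N=0 Z=0
-- IRQ taken; context saved, return-PC = 3 --

FLAGS = (N=0, Z=0)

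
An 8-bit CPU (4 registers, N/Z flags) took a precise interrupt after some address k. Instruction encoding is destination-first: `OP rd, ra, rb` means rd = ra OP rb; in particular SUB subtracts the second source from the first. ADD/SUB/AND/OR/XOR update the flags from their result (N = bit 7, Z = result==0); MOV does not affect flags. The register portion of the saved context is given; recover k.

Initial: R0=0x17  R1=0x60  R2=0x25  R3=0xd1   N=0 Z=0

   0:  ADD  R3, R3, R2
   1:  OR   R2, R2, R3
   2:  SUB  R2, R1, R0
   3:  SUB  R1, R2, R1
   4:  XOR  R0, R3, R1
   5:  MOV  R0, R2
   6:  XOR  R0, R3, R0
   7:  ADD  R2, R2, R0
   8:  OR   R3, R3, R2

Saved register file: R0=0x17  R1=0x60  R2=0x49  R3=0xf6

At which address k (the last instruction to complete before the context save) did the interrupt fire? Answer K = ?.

K = 2

after  0: R0=0x17 R1=0x60 R2=0x25 R3=0xf6  N=1 Z=0
after  1: R0=0x17 R1=0x60 R2=0xf7 R3=0xf6  N=1 Z=0
after  2: R0=0x17 R1=0x60 R2=0x49 R3=0xf6  N=0 Z=0
-- IRQ taken; context saved, return-PC = 3 --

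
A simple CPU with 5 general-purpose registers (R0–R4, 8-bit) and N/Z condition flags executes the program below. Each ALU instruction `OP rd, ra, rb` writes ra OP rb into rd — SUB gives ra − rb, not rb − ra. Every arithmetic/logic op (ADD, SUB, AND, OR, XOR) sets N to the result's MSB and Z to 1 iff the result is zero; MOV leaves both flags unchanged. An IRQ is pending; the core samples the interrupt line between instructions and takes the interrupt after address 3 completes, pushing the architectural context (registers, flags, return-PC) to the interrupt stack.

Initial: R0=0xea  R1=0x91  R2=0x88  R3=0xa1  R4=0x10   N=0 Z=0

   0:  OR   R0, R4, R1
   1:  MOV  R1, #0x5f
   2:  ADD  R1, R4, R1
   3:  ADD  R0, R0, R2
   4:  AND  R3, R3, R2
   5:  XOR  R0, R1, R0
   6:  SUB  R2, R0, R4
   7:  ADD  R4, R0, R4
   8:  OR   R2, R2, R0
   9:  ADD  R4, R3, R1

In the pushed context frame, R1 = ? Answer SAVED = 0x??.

SAVED = 0x6f

after  0: R0=0x91 R1=0x91 R2=0x88 R3=0xa1 R4=0x10  N=1 Z=0
after  1: R0=0x91 R1=0x5f R2=0x88 R3=0xa1 R4=0x10  N=1 Z=0
after  2: R0=0x91 R1=0x6f R2=0x88 R3=0xa1 R4=0x10  N=0 Z=0
after  3: R0=0x19 R1=0x6f R2=0x88 R3=0xa1 R4=0x10  N=0 Z=0
-- IRQ taken; context saved, return-PC = 4 --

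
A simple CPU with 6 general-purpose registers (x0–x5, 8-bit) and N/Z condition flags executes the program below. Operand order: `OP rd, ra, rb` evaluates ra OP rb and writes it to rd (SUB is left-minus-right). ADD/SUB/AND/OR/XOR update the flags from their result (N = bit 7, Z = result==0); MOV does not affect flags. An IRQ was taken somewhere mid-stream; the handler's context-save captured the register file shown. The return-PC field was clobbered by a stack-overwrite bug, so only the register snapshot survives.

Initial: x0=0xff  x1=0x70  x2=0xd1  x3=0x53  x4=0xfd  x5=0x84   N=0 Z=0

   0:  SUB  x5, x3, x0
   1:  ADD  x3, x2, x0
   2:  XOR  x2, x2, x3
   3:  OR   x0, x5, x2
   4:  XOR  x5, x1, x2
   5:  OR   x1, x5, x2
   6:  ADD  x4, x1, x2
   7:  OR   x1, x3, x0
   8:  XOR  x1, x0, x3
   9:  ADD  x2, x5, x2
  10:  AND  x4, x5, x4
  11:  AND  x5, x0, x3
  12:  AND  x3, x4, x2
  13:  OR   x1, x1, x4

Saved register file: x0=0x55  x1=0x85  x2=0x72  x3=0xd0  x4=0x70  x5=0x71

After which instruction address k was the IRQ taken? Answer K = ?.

K = 10

after  0: x0=0xff x1=0x70 x2=0xd1 x3=0x53 x4=0xfd x5=0x54  N=0 Z=0
after  1: x0=0xff x1=0x70 x2=0xd1 x3=0xd0 x4=0xfd x5=0x54  N=1 Z=0
after  2: x0=0xff x1=0x70 x2=0x01 x3=0xd0 x4=0xfd x5=0x54  N=0 Z=0
after  3: x0=0x55 x1=0x70 x2=0x01 x3=0xd0 x4=0xfd x5=0x54  N=0 Z=0
after  4: x0=0x55 x1=0x70 x2=0x01 x3=0xd0 x4=0xfd x5=0x71  N=0 Z=0
after  5: x0=0x55 x1=0x71 x2=0x01 x3=0xd0 x4=0xfd x5=0x71  N=0 Z=0
after  6: x0=0x55 x1=0x71 x2=0x01 x3=0xd0 x4=0x72 x5=0x71  N=0 Z=0
after  7: x0=0x55 x1=0xd5 x2=0x01 x3=0xd0 x4=0x72 x5=0x71  N=1 Z=0
after  8: x0=0x55 x1=0x85 x2=0x01 x3=0xd0 x4=0x72 x5=0x71  N=1 Z=0
after  9: x0=0x55 x1=0x85 x2=0x72 x3=0xd0 x4=0x72 x5=0x71  N=0 Z=0
after 10: x0=0x55 x1=0x85 x2=0x72 x3=0xd0 x4=0x70 x5=0x71  N=0 Z=0
-- IRQ taken; context saved, return-PC = 11 --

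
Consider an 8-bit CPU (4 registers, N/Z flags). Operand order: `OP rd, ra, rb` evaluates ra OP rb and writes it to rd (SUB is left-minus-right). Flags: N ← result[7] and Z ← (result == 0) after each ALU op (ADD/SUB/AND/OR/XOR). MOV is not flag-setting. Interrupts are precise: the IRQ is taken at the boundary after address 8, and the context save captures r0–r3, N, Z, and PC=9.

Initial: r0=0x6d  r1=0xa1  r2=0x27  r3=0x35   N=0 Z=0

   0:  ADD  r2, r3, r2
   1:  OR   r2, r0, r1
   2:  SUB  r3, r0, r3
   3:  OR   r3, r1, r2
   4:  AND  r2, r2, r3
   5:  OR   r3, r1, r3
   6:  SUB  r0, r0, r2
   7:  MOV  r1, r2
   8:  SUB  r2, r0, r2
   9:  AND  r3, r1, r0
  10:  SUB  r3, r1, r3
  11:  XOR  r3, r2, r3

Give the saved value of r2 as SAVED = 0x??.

SAVED = 0x93

after  0: r0=0x6d r1=0xa1 r2=0x5c r3=0x35  N=0 Z=0
after  1: r0=0x6d r1=0xa1 r2=0xed r3=0x35  N=1 Z=0
after  2: r0=0x6d r1=0xa1 r2=0xed r3=0x38  N=0 Z=0
after  3: r0=0x6d r1=0xa1 r2=0xed r3=0xed  N=1 Z=0
after  4: r0=0x6d r1=0xa1 r2=0xed r3=0xed  N=1 Z=0
after  5: r0=0x6d r1=0xa1 r2=0xed r3=0xed  N=1 Z=0
after  6: r0=0x80 r1=0xa1 r2=0xed r3=0xed  N=1 Z=0
after  7: r0=0x80 r1=0xed r2=0xed r3=0xed  N=1 Z=0
after  8: r0=0x80 r1=0xed r2=0x93 r3=0xed  N=1 Z=0
-- IRQ taken; context saved, return-PC = 9 --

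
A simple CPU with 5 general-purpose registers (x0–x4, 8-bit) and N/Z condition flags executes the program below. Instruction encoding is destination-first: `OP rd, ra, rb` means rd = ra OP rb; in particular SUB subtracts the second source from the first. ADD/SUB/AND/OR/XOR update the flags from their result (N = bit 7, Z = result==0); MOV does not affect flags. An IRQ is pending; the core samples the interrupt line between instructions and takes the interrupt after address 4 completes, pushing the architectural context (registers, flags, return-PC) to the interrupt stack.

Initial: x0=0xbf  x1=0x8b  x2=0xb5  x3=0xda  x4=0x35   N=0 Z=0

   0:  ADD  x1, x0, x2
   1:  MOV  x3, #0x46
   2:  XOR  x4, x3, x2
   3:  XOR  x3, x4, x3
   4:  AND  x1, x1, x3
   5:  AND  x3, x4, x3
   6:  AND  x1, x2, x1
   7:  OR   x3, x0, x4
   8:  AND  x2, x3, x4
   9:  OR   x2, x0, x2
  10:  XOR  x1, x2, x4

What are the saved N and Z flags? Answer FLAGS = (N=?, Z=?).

FLAGS = (N=0, Z=0)

after  0: x0=0xbf x1=0x74 x2=0xb5 x3=0xda x4=0x35  N=0 Z=0
after  1: x0=0xbf x1=0x74 x2=0xb5 x3=0x46 x4=0x35  N=0 Z=0
after  2: x0=0xbf x1=0x74 x2=0xb5 x3=0x46 x4=0xf3  N=1 Z=0
after  3: x0=0xbf x1=0x74 x2=0xb5 x3=0xb5 x4=0xf3  N=1 Z=0
after  4: x0=0xbf x1=0x34 x2=0xb5 x3=0xb5 x4=0xf3  N=0 Z=0
-- IRQ taken; context saved, return-PC = 5 --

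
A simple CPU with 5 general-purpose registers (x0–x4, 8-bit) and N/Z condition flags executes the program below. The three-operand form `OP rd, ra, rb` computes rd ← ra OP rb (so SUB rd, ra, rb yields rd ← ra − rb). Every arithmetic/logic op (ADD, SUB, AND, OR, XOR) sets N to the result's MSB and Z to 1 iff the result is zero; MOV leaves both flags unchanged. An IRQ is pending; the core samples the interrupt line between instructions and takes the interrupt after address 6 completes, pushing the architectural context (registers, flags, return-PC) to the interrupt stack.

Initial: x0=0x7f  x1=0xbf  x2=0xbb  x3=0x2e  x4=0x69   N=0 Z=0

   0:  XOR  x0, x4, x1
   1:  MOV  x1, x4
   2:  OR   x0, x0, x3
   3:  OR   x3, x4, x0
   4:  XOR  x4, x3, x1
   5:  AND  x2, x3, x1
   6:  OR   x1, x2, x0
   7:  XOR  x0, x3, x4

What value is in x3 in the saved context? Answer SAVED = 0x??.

after  0: x0=0xd6 x1=0xbf x2=0xbb x3=0x2e x4=0x69  N=1 Z=0
after  1: x0=0xd6 x1=0x69 x2=0xbb x3=0x2e x4=0x69  N=1 Z=0
after  2: x0=0xfe x1=0x69 x2=0xbb x3=0x2e x4=0x69  N=1 Z=0
after  3: x0=0xfe x1=0x69 x2=0xbb x3=0xff x4=0x69  N=1 Z=0
after  4: x0=0xfe x1=0x69 x2=0xbb x3=0xff x4=0x96  N=1 Z=0
after  5: x0=0xfe x1=0x69 x2=0x69 x3=0xff x4=0x96  N=0 Z=0
after  6: x0=0xfe x1=0xff x2=0x69 x3=0xff x4=0x96  N=1 Z=0
-- IRQ taken; context saved, return-PC = 7 --

SAVED = 0xff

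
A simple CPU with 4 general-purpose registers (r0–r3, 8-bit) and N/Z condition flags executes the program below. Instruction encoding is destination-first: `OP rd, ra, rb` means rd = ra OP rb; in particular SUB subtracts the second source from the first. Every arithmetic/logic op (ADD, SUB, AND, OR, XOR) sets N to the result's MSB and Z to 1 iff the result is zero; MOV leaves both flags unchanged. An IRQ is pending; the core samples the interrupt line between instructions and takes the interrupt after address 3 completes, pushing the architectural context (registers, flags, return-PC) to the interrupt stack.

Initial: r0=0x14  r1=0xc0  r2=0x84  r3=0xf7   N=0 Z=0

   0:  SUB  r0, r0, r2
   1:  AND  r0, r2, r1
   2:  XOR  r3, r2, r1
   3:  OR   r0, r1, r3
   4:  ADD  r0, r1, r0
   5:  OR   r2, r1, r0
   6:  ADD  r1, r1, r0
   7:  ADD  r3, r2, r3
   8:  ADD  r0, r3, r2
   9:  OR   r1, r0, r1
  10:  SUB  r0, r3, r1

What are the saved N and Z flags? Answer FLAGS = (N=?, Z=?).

FLAGS = (N=1, Z=0)

after  0: r0=0x90 r1=0xc0 r2=0x84 r3=0xf7  N=1 Z=0
after  1: r0=0x80 r1=0xc0 r2=0x84 r3=0xf7  N=1 Z=0
after  2: r0=0x80 r1=0xc0 r2=0x84 r3=0x44  N=0 Z=0
after  3: r0=0xc4 r1=0xc0 r2=0x84 r3=0x44  N=1 Z=0
-- IRQ taken; context saved, return-PC = 4 --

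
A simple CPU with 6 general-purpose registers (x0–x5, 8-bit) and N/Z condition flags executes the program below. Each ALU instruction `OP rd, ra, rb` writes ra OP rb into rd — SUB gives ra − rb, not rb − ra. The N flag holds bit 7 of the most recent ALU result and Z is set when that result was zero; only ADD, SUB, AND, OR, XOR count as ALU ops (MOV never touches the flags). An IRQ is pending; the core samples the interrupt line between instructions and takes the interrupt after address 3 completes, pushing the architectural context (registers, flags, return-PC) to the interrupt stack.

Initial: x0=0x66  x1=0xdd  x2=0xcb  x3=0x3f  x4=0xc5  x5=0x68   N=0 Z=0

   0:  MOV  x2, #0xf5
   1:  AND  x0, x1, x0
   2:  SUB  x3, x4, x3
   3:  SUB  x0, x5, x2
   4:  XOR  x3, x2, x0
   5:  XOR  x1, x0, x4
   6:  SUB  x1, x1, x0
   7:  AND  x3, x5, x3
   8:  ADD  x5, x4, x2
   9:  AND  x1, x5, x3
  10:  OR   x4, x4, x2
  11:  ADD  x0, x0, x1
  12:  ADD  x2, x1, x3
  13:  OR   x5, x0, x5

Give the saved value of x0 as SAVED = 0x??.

SAVED = 0x73

after  0: x0=0x66 x1=0xdd x2=0xf5 x3=0x3f x4=0xc5 x5=0x68  N=0 Z=0
after  1: x0=0x44 x1=0xdd x2=0xf5 x3=0x3f x4=0xc5 x5=0x68  N=0 Z=0
after  2: x0=0x44 x1=0xdd x2=0xf5 x3=0x86 x4=0xc5 x5=0x68  N=1 Z=0
after  3: x0=0x73 x1=0xdd x2=0xf5 x3=0x86 x4=0xc5 x5=0x68  N=0 Z=0
-- IRQ taken; context saved, return-PC = 4 --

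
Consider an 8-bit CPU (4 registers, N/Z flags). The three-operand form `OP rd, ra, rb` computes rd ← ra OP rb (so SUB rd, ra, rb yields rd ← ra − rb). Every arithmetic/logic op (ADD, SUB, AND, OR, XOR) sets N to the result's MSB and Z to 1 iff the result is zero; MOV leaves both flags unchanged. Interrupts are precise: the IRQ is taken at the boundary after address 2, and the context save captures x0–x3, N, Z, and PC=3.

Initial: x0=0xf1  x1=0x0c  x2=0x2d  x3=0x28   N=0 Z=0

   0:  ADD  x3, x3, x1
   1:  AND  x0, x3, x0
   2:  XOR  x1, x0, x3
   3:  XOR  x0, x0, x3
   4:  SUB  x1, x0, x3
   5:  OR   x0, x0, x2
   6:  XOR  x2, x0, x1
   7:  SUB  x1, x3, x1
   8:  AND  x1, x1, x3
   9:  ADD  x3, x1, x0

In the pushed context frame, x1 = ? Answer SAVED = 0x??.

SAVED = 0x04

after  0: x0=0xf1 x1=0x0c x2=0x2d x3=0x34  N=0 Z=0
after  1: x0=0x30 x1=0x0c x2=0x2d x3=0x34  N=0 Z=0
after  2: x0=0x30 x1=0x04 x2=0x2d x3=0x34  N=0 Z=0
-- IRQ taken; context saved, return-PC = 3 --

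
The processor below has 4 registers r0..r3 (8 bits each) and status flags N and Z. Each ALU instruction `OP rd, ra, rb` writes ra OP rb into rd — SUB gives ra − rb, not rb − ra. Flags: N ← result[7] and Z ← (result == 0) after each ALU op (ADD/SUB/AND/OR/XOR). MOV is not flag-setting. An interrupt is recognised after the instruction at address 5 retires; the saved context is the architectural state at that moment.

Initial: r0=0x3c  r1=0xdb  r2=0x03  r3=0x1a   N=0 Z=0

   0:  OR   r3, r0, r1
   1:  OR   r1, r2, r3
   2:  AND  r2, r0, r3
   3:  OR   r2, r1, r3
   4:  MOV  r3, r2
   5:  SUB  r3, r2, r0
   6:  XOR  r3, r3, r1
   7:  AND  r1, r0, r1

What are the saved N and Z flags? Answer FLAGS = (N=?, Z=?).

after  0: r0=0x3c r1=0xdb r2=0x03 r3=0xff  N=1 Z=0
after  1: r0=0x3c r1=0xff r2=0x03 r3=0xff  N=1 Z=0
after  2: r0=0x3c r1=0xff r2=0x3c r3=0xff  N=0 Z=0
after  3: r0=0x3c r1=0xff r2=0xff r3=0xff  N=1 Z=0
after  4: r0=0x3c r1=0xff r2=0xff r3=0xff  N=1 Z=0
after  5: r0=0x3c r1=0xff r2=0xff r3=0xc3  N=1 Z=0
-- IRQ taken; context saved, return-PC = 6 --

FLAGS = (N=1, Z=0)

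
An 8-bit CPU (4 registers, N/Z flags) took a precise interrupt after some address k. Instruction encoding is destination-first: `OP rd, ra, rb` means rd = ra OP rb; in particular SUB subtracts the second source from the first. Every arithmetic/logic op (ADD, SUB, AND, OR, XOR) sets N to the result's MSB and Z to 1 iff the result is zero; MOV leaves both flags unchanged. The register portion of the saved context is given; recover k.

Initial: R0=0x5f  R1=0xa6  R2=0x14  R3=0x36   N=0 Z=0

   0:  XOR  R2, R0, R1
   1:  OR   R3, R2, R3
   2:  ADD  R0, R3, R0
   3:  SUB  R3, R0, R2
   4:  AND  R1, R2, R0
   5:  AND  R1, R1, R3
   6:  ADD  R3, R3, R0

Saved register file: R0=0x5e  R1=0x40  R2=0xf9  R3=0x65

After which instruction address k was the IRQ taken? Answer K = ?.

K = 5

after  0: R0=0x5f R1=0xa6 R2=0xf9 R3=0x36  N=1 Z=0
after  1: R0=0x5f R1=0xa6 R2=0xf9 R3=0xff  N=1 Z=0
after  2: R0=0x5e R1=0xa6 R2=0xf9 R3=0xff  N=0 Z=0
after  3: R0=0x5e R1=0xa6 R2=0xf9 R3=0x65  N=0 Z=0
after  4: R0=0x5e R1=0x58 R2=0xf9 R3=0x65  N=0 Z=0
after  5: R0=0x5e R1=0x40 R2=0xf9 R3=0x65  N=0 Z=0
-- IRQ taken; context saved, return-PC = 6 --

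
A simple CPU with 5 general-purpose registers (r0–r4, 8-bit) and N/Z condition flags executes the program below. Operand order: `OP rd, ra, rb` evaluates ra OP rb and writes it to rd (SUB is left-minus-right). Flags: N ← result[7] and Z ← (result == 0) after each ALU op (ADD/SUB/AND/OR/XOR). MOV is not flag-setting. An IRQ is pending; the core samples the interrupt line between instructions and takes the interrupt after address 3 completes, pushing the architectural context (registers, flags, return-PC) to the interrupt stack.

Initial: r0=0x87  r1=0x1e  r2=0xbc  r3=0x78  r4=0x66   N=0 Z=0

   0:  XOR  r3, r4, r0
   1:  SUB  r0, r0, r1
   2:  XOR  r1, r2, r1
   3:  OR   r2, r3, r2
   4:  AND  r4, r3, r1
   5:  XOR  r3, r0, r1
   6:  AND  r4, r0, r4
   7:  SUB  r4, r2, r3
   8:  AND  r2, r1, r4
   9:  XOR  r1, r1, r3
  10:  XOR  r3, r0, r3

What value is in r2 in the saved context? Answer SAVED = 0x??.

after  0: r0=0x87 r1=0x1e r2=0xbc r3=0xe1 r4=0x66  N=1 Z=0
after  1: r0=0x69 r1=0x1e r2=0xbc r3=0xe1 r4=0x66  N=0 Z=0
after  2: r0=0x69 r1=0xa2 r2=0xbc r3=0xe1 r4=0x66  N=1 Z=0
after  3: r0=0x69 r1=0xa2 r2=0xfd r3=0xe1 r4=0x66  N=1 Z=0
-- IRQ taken; context saved, return-PC = 4 --

SAVED = 0xfd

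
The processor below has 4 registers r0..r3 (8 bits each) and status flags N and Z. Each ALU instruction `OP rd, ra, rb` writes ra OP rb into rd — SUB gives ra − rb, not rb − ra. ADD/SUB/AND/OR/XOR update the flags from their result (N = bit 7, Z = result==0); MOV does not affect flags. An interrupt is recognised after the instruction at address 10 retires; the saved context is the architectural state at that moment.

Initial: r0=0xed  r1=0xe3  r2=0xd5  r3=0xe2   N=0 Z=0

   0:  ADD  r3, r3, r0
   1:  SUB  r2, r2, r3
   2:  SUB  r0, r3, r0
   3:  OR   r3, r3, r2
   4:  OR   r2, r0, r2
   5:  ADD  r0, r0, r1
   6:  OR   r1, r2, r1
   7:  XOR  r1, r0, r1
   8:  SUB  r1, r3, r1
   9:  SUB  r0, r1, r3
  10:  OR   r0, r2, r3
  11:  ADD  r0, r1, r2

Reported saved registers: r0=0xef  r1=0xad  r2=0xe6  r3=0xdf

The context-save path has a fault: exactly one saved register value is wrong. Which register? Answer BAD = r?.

BAD = r3

after  0: r0=0xed r1=0xe3 r2=0xd5 r3=0xcf  N=1 Z=0
after  1: r0=0xed r1=0xe3 r2=0x06 r3=0xcf  N=0 Z=0
after  2: r0=0xe2 r1=0xe3 r2=0x06 r3=0xcf  N=1 Z=0
after  3: r0=0xe2 r1=0xe3 r2=0x06 r3=0xcf  N=1 Z=0
after  4: r0=0xe2 r1=0xe3 r2=0xe6 r3=0xcf  N=1 Z=0
after  5: r0=0xc5 r1=0xe3 r2=0xe6 r3=0xcf  N=1 Z=0
after  6: r0=0xc5 r1=0xe7 r2=0xe6 r3=0xcf  N=1 Z=0
after  7: r0=0xc5 r1=0x22 r2=0xe6 r3=0xcf  N=0 Z=0
after  8: r0=0xc5 r1=0xad r2=0xe6 r3=0xcf  N=1 Z=0
after  9: r0=0xde r1=0xad r2=0xe6 r3=0xcf  N=1 Z=0
after 10: r0=0xef r1=0xad r2=0xe6 r3=0xcf  N=1 Z=0
-- IRQ taken; context saved, return-PC = 11 --
mismatch: r3: reported 0xdf vs actual 0xcf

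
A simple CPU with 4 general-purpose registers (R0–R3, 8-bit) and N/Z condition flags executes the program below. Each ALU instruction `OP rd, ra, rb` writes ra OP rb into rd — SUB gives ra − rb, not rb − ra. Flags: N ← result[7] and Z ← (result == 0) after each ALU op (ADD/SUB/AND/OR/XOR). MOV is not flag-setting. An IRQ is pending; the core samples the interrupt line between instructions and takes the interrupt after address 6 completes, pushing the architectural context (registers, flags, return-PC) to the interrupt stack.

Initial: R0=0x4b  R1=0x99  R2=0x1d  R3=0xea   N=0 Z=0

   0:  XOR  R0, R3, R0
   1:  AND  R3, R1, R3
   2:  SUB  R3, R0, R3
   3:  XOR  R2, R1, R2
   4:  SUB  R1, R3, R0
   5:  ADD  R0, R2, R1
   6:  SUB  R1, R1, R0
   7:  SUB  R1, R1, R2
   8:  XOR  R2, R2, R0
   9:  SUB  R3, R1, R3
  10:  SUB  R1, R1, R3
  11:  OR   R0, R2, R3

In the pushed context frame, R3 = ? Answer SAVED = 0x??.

SAVED = 0x19

after  0: R0=0xa1 R1=0x99 R2=0x1d R3=0xea  N=1 Z=0
after  1: R0=0xa1 R1=0x99 R2=0x1d R3=0x88  N=1 Z=0
after  2: R0=0xa1 R1=0x99 R2=0x1d R3=0x19  N=0 Z=0
after  3: R0=0xa1 R1=0x99 R2=0x84 R3=0x19  N=1 Z=0
after  4: R0=0xa1 R1=0x78 R2=0x84 R3=0x19  N=0 Z=0
after  5: R0=0xfc R1=0x78 R2=0x84 R3=0x19  N=1 Z=0
after  6: R0=0xfc R1=0x7c R2=0x84 R3=0x19  N=0 Z=0
-- IRQ taken; context saved, return-PC = 7 --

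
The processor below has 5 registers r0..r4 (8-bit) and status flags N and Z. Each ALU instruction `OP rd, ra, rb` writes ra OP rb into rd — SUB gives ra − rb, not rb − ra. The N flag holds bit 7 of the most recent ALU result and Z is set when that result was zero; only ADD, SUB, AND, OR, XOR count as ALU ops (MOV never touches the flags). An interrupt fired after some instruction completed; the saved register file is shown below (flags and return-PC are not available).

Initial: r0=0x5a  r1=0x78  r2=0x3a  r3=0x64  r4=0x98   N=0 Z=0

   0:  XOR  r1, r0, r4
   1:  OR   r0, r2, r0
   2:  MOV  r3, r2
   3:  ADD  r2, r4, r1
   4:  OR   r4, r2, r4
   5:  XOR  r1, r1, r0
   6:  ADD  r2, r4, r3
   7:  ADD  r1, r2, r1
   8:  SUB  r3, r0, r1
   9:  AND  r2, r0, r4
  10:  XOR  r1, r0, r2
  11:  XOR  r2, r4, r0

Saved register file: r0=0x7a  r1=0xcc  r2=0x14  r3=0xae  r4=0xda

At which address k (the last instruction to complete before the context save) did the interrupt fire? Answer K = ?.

K = 8

after  0: r0=0x5a r1=0xc2 r2=0x3a r3=0x64 r4=0x98  N=1 Z=0
after  1: r0=0x7a r1=0xc2 r2=0x3a r3=0x64 r4=0x98  N=0 Z=0
after  2: r0=0x7a r1=0xc2 r2=0x3a r3=0x3a r4=0x98  N=0 Z=0
after  3: r0=0x7a r1=0xc2 r2=0x5a r3=0x3a r4=0x98  N=0 Z=0
after  4: r0=0x7a r1=0xc2 r2=0x5a r3=0x3a r4=0xda  N=1 Z=0
after  5: r0=0x7a r1=0xb8 r2=0x5a r3=0x3a r4=0xda  N=1 Z=0
after  6: r0=0x7a r1=0xb8 r2=0x14 r3=0x3a r4=0xda  N=0 Z=0
after  7: r0=0x7a r1=0xcc r2=0x14 r3=0x3a r4=0xda  N=1 Z=0
after  8: r0=0x7a r1=0xcc r2=0x14 r3=0xae r4=0xda  N=1 Z=0
-- IRQ taken; context saved, return-PC = 9 --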